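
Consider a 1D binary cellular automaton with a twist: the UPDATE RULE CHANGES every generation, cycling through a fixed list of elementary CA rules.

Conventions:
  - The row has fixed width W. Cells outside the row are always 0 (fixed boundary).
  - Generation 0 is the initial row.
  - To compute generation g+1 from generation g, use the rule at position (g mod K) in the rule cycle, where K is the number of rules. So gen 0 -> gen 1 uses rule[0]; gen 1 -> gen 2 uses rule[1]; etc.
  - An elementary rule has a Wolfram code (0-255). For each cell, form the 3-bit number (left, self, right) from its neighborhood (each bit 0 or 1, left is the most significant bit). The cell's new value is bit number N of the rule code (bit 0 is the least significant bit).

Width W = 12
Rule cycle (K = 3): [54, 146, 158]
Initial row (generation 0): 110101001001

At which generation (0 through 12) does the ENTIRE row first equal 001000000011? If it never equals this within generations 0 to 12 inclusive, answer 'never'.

Gen 0: 110101001001
Gen 1 (rule 54): 001111111111
Gen 2 (rule 146): 010111111110
Gen 3 (rule 158): 110111111101
Gen 4 (rule 54): 001000000011
Gen 5 (rule 146): 010100000100
Gen 6 (rule 158): 110110001110
Gen 7 (rule 54): 001001010001
Gen 8 (rule 146): 010110001010
Gen 9 (rule 158): 110101011011
Gen 10 (rule 54): 001111100100
Gen 11 (rule 146): 010111011010
Gen 12 (rule 158): 110110010011

Answer: 4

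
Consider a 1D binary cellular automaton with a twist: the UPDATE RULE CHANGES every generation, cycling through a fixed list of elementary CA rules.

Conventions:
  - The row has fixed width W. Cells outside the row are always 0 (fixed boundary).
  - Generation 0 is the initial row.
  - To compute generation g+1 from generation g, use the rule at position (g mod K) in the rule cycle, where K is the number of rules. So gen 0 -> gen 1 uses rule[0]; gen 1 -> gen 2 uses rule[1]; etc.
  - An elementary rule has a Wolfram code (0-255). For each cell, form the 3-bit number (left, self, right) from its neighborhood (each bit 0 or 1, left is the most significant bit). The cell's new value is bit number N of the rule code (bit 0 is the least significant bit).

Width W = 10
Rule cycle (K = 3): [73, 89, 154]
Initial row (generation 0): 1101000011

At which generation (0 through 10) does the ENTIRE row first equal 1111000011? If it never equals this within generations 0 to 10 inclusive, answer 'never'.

Answer: never

Derivation:
Gen 0: 1101000011
Gen 1 (rule 73): 1100011011
Gen 2 (rule 89): 1111011011
Gen 3 (rule 154): 1110010010
Gen 4 (rule 73): 1010000000
Gen 5 (rule 89): 0001111111
Gen 6 (rule 154): 0011111110
Gen 7 (rule 73): 1010000010
Gen 8 (rule 89): 0001111001
Gen 9 (rule 154): 0011110110
Gen 10 (rule 73): 1010010110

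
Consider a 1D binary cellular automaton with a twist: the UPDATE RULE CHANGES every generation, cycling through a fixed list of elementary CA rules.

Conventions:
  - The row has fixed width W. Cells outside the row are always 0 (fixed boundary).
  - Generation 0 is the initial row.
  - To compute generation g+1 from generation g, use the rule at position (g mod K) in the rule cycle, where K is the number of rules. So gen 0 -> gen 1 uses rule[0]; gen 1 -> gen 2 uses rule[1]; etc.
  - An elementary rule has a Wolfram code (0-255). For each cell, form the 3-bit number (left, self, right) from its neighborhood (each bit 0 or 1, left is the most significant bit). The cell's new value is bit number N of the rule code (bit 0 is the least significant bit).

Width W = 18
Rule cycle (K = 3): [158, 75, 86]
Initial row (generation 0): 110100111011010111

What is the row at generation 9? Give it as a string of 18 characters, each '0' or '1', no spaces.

Gen 0: 110100111011010111
Gen 1 (rule 158): 100111110010010110
Gen 2 (rule 75): 001100010100100110
Gen 3 (rule 86): 010110110111111011
Gen 4 (rule 158): 110100100111110010
Gen 5 (rule 75): 110001001100010100
Gen 6 (rule 86): 011011110110110110
Gen 7 (rule 158): 110011100100100101
Gen 8 (rule 75): 110110101001001000
Gen 9 (rule 86): 010010101111111100

Answer: 010010101111111100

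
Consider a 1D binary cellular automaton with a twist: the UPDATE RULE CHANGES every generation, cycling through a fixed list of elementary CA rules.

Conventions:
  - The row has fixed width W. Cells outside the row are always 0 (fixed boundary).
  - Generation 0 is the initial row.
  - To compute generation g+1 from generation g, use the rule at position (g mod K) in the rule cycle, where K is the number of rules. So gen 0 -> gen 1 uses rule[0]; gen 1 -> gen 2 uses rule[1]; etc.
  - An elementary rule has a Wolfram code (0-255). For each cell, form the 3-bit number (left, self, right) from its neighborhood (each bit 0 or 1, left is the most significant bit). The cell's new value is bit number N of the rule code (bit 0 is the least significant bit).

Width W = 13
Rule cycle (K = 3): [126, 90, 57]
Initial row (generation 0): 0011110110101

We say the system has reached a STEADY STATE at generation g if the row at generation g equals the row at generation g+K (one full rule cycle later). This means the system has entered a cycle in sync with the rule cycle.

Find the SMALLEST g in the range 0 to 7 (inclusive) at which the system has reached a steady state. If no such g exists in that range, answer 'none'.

Answer: none

Derivation:
Gen 0: 0011110110101
Gen 1 (rule 126): 0110011111111
Gen 2 (rule 90): 1111110000001
Gen 3 (rule 57): 1000001111100
Gen 4 (rule 126): 1100011000110
Gen 5 (rule 90): 1110111101111
Gen 6 (rule 57): 1001100011000
Gen 7 (rule 126): 1111110111100
Gen 8 (rule 90): 1000010100110
Gen 9 (rule 57): 0111001010101
Gen 10 (rule 126): 1101111111111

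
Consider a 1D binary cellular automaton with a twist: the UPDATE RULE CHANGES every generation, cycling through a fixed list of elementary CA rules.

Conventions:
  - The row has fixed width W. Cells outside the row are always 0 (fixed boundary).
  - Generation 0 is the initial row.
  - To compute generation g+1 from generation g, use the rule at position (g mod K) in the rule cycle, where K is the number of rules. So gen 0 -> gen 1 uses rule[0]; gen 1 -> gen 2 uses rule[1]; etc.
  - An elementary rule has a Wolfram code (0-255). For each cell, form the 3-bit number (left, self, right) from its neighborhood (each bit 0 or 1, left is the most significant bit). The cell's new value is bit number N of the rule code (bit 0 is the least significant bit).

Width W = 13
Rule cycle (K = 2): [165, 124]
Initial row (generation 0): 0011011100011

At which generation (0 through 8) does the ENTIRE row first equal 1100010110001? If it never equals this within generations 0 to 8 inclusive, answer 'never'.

Answer: 8

Derivation:
Gen 0: 0011011100011
Gen 1 (rule 165): 1000101001000
Gen 2 (rule 124): 1100111101100
Gen 3 (rule 165): 0000011010001
Gen 4 (rule 124): 0000011111001
Gen 5 (rule 165): 1111001110001
Gen 6 (rule 124): 1001101011001
Gen 7 (rule 165): 1000011100001
Gen 8 (rule 124): 1100010110001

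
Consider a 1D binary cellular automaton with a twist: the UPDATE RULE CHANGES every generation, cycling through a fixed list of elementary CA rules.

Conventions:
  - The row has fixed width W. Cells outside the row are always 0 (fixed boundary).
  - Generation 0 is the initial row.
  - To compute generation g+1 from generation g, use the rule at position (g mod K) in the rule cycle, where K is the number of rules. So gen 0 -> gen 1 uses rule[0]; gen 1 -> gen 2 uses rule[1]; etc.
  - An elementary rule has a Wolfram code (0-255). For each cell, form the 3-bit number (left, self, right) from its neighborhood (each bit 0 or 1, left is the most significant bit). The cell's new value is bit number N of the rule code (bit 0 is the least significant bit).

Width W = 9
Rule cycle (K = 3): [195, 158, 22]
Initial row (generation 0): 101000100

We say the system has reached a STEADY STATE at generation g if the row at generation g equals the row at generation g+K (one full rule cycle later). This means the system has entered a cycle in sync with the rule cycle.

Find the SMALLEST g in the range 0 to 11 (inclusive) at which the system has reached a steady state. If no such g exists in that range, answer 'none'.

Gen 0: 101000100
Gen 1 (rule 195): 000011001
Gen 2 (rule 158): 000110111
Gen 3 (rule 22): 001000000
Gen 4 (rule 195): 110011111
Gen 5 (rule 158): 101111110
Gen 6 (rule 22): 100000001
Gen 7 (rule 195): 001111110
Gen 8 (rule 158): 011111101
Gen 9 (rule 22): 100000001
Gen 10 (rule 195): 001111110
Gen 11 (rule 158): 011111101
Gen 12 (rule 22): 100000001
Gen 13 (rule 195): 001111110
Gen 14 (rule 158): 011111101

Answer: 6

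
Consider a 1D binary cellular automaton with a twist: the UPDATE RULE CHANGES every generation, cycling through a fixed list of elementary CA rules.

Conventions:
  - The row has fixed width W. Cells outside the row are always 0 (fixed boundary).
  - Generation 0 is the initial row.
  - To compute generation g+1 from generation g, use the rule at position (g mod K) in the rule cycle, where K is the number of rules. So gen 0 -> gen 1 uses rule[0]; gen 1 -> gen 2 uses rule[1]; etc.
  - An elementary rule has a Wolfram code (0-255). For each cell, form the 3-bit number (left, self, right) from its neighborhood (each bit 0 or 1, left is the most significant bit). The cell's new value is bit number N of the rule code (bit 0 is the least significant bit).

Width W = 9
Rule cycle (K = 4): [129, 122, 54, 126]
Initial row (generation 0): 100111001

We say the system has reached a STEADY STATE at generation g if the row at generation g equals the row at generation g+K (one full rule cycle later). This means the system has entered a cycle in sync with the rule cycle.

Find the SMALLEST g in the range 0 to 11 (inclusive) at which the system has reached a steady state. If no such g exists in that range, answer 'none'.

Gen 0: 100111001
Gen 1 (rule 129): 000010000
Gen 2 (rule 122): 000101000
Gen 3 (rule 54): 001111100
Gen 4 (rule 126): 011000110
Gen 5 (rule 129): 000010000
Gen 6 (rule 122): 000101000
Gen 7 (rule 54): 001111100
Gen 8 (rule 126): 011000110
Gen 9 (rule 129): 000010000
Gen 10 (rule 122): 000101000
Gen 11 (rule 54): 001111100
Gen 12 (rule 126): 011000110
Gen 13 (rule 129): 000010000
Gen 14 (rule 122): 000101000
Gen 15 (rule 54): 001111100

Answer: 1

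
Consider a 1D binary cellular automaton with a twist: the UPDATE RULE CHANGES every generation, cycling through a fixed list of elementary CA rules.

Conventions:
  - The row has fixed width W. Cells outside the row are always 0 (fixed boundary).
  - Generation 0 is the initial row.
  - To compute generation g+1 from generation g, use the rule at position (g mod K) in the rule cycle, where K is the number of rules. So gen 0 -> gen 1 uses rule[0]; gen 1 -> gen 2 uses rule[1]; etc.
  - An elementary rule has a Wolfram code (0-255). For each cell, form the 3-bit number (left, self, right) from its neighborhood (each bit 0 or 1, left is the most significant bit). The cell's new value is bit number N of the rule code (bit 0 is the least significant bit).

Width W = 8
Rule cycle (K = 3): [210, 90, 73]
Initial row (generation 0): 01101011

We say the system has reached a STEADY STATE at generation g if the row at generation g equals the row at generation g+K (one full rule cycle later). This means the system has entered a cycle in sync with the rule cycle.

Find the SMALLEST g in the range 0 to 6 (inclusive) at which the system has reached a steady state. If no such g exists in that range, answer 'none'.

Gen 0: 01101011
Gen 1 (rule 210): 10100001
Gen 2 (rule 90): 00010010
Gen 3 (rule 73): 11000000
Gen 4 (rule 210): 01100000
Gen 5 (rule 90): 11110000
Gen 6 (rule 73): 10010111
Gen 7 (rule 210): 01100011
Gen 8 (rule 90): 11110111
Gen 9 (rule 73): 10010101

Answer: none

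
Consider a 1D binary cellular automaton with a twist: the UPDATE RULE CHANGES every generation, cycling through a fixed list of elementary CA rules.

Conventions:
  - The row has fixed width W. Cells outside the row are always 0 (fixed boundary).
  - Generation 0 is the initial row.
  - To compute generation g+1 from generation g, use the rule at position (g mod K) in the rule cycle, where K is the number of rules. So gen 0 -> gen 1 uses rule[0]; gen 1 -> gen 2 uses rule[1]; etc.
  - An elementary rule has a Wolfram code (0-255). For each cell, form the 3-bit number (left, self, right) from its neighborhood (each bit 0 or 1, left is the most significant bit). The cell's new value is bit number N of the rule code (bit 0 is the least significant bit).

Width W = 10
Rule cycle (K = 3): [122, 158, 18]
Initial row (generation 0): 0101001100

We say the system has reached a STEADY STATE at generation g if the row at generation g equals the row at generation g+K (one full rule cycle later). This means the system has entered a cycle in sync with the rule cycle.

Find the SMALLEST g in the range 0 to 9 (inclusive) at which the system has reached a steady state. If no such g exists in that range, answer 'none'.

Gen 0: 0101001100
Gen 1 (rule 122): 1010111110
Gen 2 (rule 158): 1010111101
Gen 3 (rule 18): 0000000000
Gen 4 (rule 122): 0000000000
Gen 5 (rule 158): 0000000000
Gen 6 (rule 18): 0000000000
Gen 7 (rule 122): 0000000000
Gen 8 (rule 158): 0000000000
Gen 9 (rule 18): 0000000000
Gen 10 (rule 122): 0000000000
Gen 11 (rule 158): 0000000000
Gen 12 (rule 18): 0000000000

Answer: 3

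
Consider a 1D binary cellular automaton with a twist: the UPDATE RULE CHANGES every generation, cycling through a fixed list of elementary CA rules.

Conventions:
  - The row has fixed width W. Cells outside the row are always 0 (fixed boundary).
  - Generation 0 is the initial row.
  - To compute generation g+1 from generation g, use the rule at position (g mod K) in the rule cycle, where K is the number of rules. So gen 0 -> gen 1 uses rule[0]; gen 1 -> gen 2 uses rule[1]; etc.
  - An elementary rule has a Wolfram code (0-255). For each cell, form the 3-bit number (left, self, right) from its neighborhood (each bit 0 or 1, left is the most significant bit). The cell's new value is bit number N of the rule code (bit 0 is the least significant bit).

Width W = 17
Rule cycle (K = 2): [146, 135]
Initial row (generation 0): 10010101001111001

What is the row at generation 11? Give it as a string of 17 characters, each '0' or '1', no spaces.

Answer: 01010010111011010

Derivation:
Gen 0: 10010101001111001
Gen 1 (rule 146): 01100000110110110
Gen 2 (rule 135): 10001111000000000
Gen 3 (rule 146): 01010110100000000
Gen 4 (rule 135): 11010000101111111
Gen 5 (rule 146): 00001001000111110
Gen 6 (rule 135): 11111011011011100
Gen 7 (rule 146): 01110000000001010
Gen 8 (rule 135): 10100111111111010
Gen 9 (rule 146): 00011011111110001
Gen 10 (rule 135): 11100001111100111
Gen 11 (rule 146): 01010010111011010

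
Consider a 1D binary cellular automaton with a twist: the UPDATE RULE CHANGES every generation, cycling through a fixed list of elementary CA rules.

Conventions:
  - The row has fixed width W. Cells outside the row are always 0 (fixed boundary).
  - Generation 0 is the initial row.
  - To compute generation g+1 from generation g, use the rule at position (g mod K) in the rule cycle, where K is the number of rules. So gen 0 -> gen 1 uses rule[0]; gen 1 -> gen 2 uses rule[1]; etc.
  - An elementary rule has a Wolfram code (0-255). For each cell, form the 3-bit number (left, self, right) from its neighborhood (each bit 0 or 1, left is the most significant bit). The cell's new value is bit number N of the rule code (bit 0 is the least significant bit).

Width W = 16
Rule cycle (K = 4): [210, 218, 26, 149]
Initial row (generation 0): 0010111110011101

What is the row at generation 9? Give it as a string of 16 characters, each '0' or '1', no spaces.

Answer: 0111111111111100

Derivation:
Gen 0: 0010111110011101
Gen 1 (rule 210): 0100011111101100
Gen 2 (rule 218): 1010111111101110
Gen 3 (rule 26): 0000100000001001
Gen 4 (rule 149): 1110111111101101
Gen 5 (rule 210): 0110011111100100
Gen 6 (rule 218): 1111111111111010
Gen 7 (rule 26): 1000000000000001
Gen 8 (rule 149): 1111111111111101
Gen 9 (rule 210): 0111111111111100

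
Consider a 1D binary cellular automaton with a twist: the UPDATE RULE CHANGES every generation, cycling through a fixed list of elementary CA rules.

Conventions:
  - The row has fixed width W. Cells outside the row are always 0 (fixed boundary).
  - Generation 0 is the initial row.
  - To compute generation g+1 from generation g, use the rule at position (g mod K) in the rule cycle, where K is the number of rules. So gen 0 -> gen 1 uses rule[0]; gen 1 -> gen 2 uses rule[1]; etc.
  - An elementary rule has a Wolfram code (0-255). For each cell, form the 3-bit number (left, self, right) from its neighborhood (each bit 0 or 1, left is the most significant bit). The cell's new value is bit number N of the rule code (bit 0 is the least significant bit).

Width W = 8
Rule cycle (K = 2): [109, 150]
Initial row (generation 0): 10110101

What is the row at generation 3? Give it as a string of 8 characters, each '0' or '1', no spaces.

Answer: 01000010

Derivation:
Gen 0: 10110101
Gen 1 (rule 109): 11111111
Gen 2 (rule 150): 01111110
Gen 3 (rule 109): 01000010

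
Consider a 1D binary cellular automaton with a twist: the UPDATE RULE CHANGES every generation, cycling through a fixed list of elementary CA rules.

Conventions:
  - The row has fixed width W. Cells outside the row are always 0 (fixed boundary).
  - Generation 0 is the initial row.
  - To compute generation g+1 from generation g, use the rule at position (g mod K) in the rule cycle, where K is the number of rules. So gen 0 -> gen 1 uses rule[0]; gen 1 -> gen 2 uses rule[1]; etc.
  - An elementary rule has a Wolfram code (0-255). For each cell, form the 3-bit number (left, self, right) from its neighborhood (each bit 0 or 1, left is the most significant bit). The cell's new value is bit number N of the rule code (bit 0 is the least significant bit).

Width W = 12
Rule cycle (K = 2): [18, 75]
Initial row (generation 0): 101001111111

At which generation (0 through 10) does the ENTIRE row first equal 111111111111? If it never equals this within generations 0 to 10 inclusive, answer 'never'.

Answer: 4

Derivation:
Gen 0: 101001111111
Gen 1 (rule 18): 000110000000
Gen 2 (rule 75): 111110111111
Gen 3 (rule 18): 000000000000
Gen 4 (rule 75): 111111111111
Gen 5 (rule 18): 000000000000
Gen 6 (rule 75): 111111111111
Gen 7 (rule 18): 000000000000
Gen 8 (rule 75): 111111111111
Gen 9 (rule 18): 000000000000
Gen 10 (rule 75): 111111111111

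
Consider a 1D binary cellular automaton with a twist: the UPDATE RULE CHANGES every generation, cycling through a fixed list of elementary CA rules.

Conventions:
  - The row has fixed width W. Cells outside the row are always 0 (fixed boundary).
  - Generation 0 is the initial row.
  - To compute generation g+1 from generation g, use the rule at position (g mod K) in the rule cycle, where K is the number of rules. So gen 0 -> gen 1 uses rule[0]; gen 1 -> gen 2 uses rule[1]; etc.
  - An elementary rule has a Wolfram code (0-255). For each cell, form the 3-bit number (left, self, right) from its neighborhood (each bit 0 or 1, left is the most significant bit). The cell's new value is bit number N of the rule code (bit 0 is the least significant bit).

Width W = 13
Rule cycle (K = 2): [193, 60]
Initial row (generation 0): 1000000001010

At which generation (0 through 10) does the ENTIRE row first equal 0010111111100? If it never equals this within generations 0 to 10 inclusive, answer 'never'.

Answer: 7

Derivation:
Gen 0: 1000000001010
Gen 1 (rule 193): 0011111100000
Gen 2 (rule 60): 0010000010000
Gen 3 (rule 193): 1000111000111
Gen 4 (rule 60): 1100100100100
Gen 5 (rule 193): 0100000000001
Gen 6 (rule 60): 0110000000001
Gen 7 (rule 193): 0010111111100
Gen 8 (rule 60): 0011100000010
Gen 9 (rule 193): 1001101111000
Gen 10 (rule 60): 1101011000100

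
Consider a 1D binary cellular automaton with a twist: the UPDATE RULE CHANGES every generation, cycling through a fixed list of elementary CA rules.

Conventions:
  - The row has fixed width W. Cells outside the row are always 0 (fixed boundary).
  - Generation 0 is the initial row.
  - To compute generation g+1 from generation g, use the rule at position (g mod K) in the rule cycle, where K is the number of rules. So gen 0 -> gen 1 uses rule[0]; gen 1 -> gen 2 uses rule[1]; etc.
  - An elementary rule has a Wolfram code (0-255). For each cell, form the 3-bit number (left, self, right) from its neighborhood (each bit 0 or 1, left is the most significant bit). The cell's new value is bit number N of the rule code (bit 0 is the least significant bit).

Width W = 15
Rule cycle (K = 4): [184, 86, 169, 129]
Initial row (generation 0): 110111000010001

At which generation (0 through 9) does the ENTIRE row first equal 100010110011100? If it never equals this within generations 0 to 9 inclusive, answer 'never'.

Gen 0: 110111000010001
Gen 1 (rule 184): 101110100001000
Gen 2 (rule 86): 100010110011100
Gen 3 (rule 169): 001001100011001
Gen 4 (rule 129): 100000001000000
Gen 5 (rule 184): 010000000100000
Gen 6 (rule 86): 111000001110000
Gen 7 (rule 169): 110011101100111
Gen 8 (rule 129): 000001000000010
Gen 9 (rule 184): 000000100000001

Answer: 2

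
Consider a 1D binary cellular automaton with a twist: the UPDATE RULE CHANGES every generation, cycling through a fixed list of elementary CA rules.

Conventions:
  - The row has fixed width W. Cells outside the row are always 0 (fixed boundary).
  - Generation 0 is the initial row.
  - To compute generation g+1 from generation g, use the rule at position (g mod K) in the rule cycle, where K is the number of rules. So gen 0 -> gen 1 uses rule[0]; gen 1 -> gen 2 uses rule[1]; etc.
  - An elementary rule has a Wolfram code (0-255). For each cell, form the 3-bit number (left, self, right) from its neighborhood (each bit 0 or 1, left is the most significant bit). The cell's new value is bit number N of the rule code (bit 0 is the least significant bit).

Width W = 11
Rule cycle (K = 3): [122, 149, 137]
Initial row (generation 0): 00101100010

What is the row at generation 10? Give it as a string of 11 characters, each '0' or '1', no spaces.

Answer: 10110101111

Derivation:
Gen 0: 00101100010
Gen 1 (rule 122): 01011110101
Gen 2 (rule 149): 01001100101
Gen 3 (rule 137): 00001000000
Gen 4 (rule 122): 00010100000
Gen 5 (rule 149): 11010111111
Gen 6 (rule 137): 10000111110
Gen 7 (rule 122): 01001100011
Gen 8 (rule 149): 01100011000
Gen 9 (rule 137): 01001010011
Gen 10 (rule 122): 10110101111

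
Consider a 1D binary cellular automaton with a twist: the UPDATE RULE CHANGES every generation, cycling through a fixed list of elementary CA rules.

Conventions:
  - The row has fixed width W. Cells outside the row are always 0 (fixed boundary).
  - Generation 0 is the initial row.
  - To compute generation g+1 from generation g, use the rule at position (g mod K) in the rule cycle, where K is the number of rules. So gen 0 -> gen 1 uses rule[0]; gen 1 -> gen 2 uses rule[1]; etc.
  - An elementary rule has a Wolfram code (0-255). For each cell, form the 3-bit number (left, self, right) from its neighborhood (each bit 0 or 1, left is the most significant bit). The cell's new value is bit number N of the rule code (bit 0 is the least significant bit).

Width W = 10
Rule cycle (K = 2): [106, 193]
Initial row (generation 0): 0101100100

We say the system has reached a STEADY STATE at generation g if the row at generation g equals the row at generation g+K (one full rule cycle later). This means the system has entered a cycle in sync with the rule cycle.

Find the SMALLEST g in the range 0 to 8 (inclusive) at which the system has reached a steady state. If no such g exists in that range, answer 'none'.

Gen 0: 0101100100
Gen 1 (rule 106): 1011101000
Gen 2 (rule 193): 0001100011
Gen 3 (rule 106): 0011100111
Gen 4 (rule 193): 1001100011
Gen 5 (rule 106): 0011100111
Gen 6 (rule 193): 1001100011
Gen 7 (rule 106): 0011100111
Gen 8 (rule 193): 1001100011
Gen 9 (rule 106): 0011100111
Gen 10 (rule 193): 1001100011

Answer: 3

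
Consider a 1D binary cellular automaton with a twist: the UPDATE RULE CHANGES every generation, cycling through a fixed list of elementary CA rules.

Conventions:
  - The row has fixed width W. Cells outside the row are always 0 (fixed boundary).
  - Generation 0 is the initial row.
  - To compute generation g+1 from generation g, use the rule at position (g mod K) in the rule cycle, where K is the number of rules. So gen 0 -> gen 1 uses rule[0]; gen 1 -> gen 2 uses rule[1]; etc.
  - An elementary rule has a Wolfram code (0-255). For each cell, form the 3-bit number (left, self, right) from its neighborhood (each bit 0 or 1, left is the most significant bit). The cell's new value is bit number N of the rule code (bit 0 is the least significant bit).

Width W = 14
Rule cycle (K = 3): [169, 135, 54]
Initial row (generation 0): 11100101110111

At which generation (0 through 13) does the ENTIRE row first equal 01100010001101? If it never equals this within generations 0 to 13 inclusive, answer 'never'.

Gen 0: 11100101110111
Gen 1 (rule 169): 11000011101110
Gen 2 (rule 135): 00011101000100
Gen 3 (rule 54): 00100011101110
Gen 4 (rule 169): 10001011011100
Gen 5 (rule 135): 10111000001001
Gen 6 (rule 54): 11000100011111
Gen 7 (rule 169): 10010001011110
Gen 8 (rule 135): 10110111001100
Gen 9 (rule 54): 11001000110010
Gen 10 (rule 169): 10000010100000
Gen 11 (rule 135): 10111110101111
Gen 12 (rule 54): 11000001110000
Gen 13 (rule 169): 10011101100111

Answer: never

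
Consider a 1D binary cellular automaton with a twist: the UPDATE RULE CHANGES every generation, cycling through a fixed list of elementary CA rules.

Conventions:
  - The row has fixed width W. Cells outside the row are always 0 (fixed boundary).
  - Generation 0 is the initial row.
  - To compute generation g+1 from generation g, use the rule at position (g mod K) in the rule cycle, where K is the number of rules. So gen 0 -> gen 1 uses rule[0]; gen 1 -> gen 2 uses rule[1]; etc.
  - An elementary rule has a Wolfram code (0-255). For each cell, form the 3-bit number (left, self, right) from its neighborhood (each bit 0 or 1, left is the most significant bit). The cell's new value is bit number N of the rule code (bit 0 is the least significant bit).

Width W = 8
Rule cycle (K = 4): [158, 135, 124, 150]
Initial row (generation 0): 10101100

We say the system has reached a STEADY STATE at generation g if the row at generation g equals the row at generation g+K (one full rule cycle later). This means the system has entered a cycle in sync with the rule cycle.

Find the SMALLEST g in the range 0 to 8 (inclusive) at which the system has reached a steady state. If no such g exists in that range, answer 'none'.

Answer: none

Derivation:
Gen 0: 10101100
Gen 1 (rule 158): 10101010
Gen 2 (rule 135): 10101010
Gen 3 (rule 124): 11111111
Gen 4 (rule 150): 01111110
Gen 5 (rule 158): 11111101
Gen 6 (rule 135): 01111001
Gen 7 (rule 124): 01001101
Gen 8 (rule 150): 11110001
Gen 9 (rule 158): 11101011
Gen 10 (rule 135): 01001000
Gen 11 (rule 124): 01101100
Gen 12 (rule 150): 10000010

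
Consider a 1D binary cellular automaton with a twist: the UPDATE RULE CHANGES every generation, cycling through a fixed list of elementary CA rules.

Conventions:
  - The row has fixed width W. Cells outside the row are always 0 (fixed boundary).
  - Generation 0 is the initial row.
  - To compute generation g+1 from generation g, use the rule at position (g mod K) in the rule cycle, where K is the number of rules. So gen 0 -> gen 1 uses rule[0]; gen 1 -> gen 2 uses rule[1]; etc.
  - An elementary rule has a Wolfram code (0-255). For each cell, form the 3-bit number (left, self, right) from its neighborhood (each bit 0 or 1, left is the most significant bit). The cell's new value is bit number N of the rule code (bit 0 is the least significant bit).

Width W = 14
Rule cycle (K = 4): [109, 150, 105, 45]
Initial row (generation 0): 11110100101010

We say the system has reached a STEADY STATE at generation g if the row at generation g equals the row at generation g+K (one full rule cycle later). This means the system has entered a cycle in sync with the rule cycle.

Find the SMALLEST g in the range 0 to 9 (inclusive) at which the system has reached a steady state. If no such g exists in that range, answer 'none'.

Answer: none

Derivation:
Gen 0: 11110100101010
Gen 1 (rule 109): 10011100111110
Gen 2 (rule 150): 11101011011101
Gen 3 (rule 105): 10110111110110
Gen 4 (rule 45): 11101100001100
Gen 5 (rule 109): 10111101101101
Gen 6 (rule 150): 10011000000001
Gen 7 (rule 105): 00011011111100
Gen 8 (rule 45): 11010110000001
Gen 9 (rule 109): 11111110111101
Gen 10 (rule 150): 01111100011001
Gen 11 (rule 105): 01000101011000
Gen 12 (rule 45): 01010111110011
Gen 13 (rule 109): 01111100010011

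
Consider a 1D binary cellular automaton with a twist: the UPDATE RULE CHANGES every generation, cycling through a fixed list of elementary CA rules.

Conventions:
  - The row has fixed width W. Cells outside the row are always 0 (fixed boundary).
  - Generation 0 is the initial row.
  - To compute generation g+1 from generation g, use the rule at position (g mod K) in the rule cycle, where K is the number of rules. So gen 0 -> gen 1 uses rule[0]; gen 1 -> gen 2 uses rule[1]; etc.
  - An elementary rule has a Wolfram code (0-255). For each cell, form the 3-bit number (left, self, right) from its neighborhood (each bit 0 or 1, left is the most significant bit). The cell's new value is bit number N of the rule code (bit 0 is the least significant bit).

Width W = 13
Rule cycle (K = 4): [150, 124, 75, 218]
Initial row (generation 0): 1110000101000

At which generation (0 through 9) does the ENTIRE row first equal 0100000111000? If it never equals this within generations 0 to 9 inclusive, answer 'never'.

Answer: never

Derivation:
Gen 0: 1110000101000
Gen 1 (rule 150): 0101001101100
Gen 2 (rule 124): 0111101111110
Gen 3 (rule 75): 1100101000010
Gen 4 (rule 218): 1111000100101
Gen 5 (rule 150): 0110101111101
Gen 6 (rule 124): 0111111000111
Gen 7 (rule 75): 1100001011101
Gen 8 (rule 218): 1110010011100
Gen 9 (rule 150): 0101111101010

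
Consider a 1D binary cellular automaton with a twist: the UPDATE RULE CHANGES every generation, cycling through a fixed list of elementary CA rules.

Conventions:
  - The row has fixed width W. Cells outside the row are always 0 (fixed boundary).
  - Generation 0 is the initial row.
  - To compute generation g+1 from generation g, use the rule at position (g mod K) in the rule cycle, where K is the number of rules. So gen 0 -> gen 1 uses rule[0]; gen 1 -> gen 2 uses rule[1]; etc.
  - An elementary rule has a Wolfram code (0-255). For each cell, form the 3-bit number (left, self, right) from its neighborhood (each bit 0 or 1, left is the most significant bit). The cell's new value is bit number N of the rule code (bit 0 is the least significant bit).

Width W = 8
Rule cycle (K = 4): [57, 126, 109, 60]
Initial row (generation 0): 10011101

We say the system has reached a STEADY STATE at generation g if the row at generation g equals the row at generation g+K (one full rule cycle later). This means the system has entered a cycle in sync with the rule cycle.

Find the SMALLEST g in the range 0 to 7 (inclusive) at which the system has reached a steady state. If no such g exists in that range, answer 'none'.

Answer: none

Derivation:
Gen 0: 10011101
Gen 1 (rule 57): 01010010
Gen 2 (rule 126): 11111111
Gen 3 (rule 109): 10000001
Gen 4 (rule 60): 11000001
Gen 5 (rule 57): 10111100
Gen 6 (rule 126): 11100110
Gen 7 (rule 109): 10100110
Gen 8 (rule 60): 11110101
Gen 9 (rule 57): 10001010
Gen 10 (rule 126): 11011111
Gen 11 (rule 109): 11110001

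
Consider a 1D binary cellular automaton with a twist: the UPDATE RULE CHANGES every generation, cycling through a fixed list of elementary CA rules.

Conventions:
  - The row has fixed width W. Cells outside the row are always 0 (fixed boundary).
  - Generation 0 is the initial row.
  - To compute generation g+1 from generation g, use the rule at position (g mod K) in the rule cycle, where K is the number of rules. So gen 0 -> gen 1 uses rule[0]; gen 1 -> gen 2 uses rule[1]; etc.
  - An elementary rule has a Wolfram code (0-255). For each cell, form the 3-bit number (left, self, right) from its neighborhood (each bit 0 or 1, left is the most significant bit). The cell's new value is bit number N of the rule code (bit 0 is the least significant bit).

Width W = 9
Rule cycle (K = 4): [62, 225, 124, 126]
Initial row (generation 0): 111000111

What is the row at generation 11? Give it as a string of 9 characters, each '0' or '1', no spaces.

Gen 0: 111000111
Gen 1 (rule 62): 100101100
Gen 2 (rule 225): 000010101
Gen 3 (rule 124): 000011111
Gen 4 (rule 126): 000110001
Gen 5 (rule 62): 001101011
Gen 6 (rule 225): 100110101
Gen 7 (rule 124): 110111111
Gen 8 (rule 126): 111100001
Gen 9 (rule 62): 100010011
Gen 10 (rule 225): 001000001
Gen 11 (rule 124): 001100001

Answer: 001100001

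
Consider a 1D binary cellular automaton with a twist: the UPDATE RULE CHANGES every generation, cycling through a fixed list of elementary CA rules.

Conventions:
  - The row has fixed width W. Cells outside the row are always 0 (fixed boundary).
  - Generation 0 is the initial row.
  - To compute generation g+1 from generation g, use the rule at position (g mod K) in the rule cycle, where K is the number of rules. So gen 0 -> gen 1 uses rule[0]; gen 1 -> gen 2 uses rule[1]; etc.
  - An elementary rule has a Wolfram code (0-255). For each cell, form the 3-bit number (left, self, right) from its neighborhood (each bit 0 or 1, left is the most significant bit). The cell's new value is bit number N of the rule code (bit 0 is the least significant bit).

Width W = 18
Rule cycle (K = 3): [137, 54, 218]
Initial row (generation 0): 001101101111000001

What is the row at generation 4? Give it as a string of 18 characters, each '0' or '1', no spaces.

Gen 0: 001101101111000001
Gen 1 (rule 137): 101001001110011100
Gen 2 (rule 54): 111111110001100010
Gen 3 (rule 218): 111111111011110101
Gen 4 (rule 137): 111111110011100000

Answer: 111111110011100000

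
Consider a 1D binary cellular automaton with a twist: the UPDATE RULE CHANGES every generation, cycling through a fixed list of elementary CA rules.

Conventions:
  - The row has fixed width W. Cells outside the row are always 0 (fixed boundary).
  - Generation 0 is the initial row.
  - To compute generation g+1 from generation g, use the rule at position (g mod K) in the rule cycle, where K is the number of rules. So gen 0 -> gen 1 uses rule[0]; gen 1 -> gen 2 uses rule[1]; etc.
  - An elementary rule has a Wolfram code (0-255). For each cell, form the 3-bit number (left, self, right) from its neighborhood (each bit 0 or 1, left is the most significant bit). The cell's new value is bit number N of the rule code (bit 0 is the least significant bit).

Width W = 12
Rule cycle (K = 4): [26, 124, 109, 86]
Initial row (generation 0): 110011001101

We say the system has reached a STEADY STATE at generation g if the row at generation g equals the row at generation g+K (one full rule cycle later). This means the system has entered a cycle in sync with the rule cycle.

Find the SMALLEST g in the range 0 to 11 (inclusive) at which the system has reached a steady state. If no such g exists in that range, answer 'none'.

Answer: none

Derivation:
Gen 0: 110011001101
Gen 1 (rule 26): 101110111000
Gen 2 (rule 124): 111011101100
Gen 3 (rule 109): 101110111101
Gen 4 (rule 86): 100010000101
Gen 5 (rule 26): 010101001000
Gen 6 (rule 124): 011111101100
Gen 7 (rule 109): 010000111101
Gen 8 (rule 86): 111001000101
Gen 9 (rule 26): 100110101000
Gen 10 (rule 124): 110111111100
Gen 11 (rule 109): 111100000101
Gen 12 (rule 86): 000110001101
Gen 13 (rule 26): 001101011000
Gen 14 (rule 124): 001111111100
Gen 15 (rule 109): 101000000101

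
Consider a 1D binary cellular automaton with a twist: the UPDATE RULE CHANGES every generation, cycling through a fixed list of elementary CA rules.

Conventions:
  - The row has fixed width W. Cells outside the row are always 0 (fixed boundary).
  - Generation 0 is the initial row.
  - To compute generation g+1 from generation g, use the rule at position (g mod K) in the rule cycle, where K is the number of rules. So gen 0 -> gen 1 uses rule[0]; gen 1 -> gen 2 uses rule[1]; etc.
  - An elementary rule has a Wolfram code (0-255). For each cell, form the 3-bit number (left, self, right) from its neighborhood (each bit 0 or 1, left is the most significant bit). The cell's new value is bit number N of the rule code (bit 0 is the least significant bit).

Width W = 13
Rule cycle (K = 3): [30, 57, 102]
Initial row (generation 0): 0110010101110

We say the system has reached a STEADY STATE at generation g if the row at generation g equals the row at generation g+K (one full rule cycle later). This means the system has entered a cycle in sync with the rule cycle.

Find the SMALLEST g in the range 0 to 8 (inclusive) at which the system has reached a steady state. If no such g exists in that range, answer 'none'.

Answer: none

Derivation:
Gen 0: 0110010101110
Gen 1 (rule 30): 1101110101001
Gen 2 (rule 57): 1011001010100
Gen 3 (rule 102): 1101011111100
Gen 4 (rule 30): 1001010000010
Gen 5 (rule 57): 0100101111001
Gen 6 (rule 102): 1101110001011
Gen 7 (rule 30): 1001001011010
Gen 8 (rule 57): 0100100110101
Gen 9 (rule 102): 1101101011111
Gen 10 (rule 30): 1001001010000
Gen 11 (rule 57): 0100100101111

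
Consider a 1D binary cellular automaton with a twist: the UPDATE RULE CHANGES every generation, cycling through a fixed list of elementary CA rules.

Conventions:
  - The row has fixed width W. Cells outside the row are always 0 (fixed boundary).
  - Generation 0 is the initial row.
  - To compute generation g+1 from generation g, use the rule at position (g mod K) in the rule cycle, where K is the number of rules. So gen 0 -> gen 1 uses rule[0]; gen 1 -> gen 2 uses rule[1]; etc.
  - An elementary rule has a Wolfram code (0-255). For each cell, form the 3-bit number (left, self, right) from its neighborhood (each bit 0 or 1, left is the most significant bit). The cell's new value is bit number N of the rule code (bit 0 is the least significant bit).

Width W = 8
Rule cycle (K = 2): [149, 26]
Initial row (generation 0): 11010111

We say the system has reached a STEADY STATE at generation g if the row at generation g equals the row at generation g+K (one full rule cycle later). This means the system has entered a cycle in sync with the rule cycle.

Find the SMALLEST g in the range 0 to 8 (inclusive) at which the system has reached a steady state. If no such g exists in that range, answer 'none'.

Answer: 5

Derivation:
Gen 0: 11010111
Gen 1 (rule 149): 00010010
Gen 2 (rule 26): 00101101
Gen 3 (rule 149): 10100001
Gen 4 (rule 26): 00010010
Gen 5 (rule 149): 11011011
Gen 6 (rule 26): 10010010
Gen 7 (rule 149): 11011011
Gen 8 (rule 26): 10010010
Gen 9 (rule 149): 11011011
Gen 10 (rule 26): 10010010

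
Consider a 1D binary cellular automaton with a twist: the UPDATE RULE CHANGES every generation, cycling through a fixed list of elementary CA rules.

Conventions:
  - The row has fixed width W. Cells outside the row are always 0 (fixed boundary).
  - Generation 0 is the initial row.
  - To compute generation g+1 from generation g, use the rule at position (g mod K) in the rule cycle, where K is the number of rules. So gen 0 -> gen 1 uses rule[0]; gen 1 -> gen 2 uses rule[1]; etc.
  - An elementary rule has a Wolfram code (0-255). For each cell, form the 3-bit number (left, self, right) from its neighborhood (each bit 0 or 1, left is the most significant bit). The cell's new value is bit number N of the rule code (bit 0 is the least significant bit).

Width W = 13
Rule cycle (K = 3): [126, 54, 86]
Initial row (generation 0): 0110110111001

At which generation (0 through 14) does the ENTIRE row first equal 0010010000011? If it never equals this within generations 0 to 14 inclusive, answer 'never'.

Gen 0: 0110110111001
Gen 1 (rule 126): 1111111101111
Gen 2 (rule 54): 0000000010000
Gen 3 (rule 86): 0000000111000
Gen 4 (rule 126): 0000001101100
Gen 5 (rule 54): 0000010010010
Gen 6 (rule 86): 0000111111111
Gen 7 (rule 126): 0001100000001
Gen 8 (rule 54): 0010010000011
Gen 9 (rule 86): 0111111000101
Gen 10 (rule 126): 1100001101111
Gen 11 (rule 54): 0010010010000
Gen 12 (rule 86): 0111111111000
Gen 13 (rule 126): 1100000001100
Gen 14 (rule 54): 0010000010010

Answer: 8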